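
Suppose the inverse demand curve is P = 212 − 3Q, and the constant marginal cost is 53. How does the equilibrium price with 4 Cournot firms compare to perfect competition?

Cournot: P = 84.8; Competition: P = 53

Cournot with 4 identical firms: the symmetric best-response condition is 212 − 15q = 53. Each firm produces q = 10.6, total output Q = 42.4, price P = 84.8.
Under competition P = MC = 53, so Q = (212 − 53)/3 = 53.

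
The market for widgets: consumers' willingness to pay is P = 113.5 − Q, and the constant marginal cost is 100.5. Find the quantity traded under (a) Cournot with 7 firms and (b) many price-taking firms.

In a 7-firm Cournot equilibrium, symmetry and the first-order condition give q = (113.5 − 100.5)/(8) = 1.625. So Q = 11.375 and P = 102.125.
Under competition P = MC = 100.5, so Q = (113.5 − 100.5)/1 = 13.

Cournot: Q = 11.375; Competition: Q = 13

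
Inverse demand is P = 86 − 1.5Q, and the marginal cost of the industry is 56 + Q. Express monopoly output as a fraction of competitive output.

The monopolist equates marginal revenue to marginal cost: 86 − 3Q = 56 + Q, so Q = 7.5. From demand, P = 74.75.
Competitive equilibrium sets price equal to marginal cost: 86 − 1.5Q = 56 + Q, so Q = 12 and P = 68.
Ratio Q_m/Q_c = 7.5/12 = 0.625.

Q_m/Q_c = 0.625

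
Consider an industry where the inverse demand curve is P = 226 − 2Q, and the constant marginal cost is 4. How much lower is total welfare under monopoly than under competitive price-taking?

TS falls by 3080.25

Under competition P = MC = 4, so Q = (226 − 4)/2 = 111.
CS = ½·(226 − 4)·111 = 12321; PS = (4 − 4)·111 = 0; TS = 12321.
The monopolist equates marginal revenue to marginal cost: 226 − 4Q = 4, so Q = 55.5. From demand, P = 115.
CS = ½·(226 − 115)·55.5 = 3080.25; PS = (115 − 4)·55.5 = 6160.5; TS = 9240.75.
Change in total welfare: 9240.75 − 12321 = −3080.25.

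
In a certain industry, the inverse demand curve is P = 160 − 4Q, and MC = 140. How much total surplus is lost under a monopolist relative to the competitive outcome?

DWL = 12.5

Perfect competition: P = MC = 140, so 160 − 4Q = 140 and Q = 5.
Monopoly sets MR = MC: 160 − 8Q = 140 ⇒ Q = 2.5, P = 160 − 4·2.5 = 150.
DWL is the triangle between Q = 2.5 and Q = 5: ½·(5 − 2.5)·(150 − 140) = 12.5.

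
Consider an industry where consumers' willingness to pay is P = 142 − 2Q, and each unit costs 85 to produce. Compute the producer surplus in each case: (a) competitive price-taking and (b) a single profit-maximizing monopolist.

Competition: PS = 0; Monopoly: PS = 406.125

Under competition P = MC = 85, so Q = (142 − 85)/2 = 28.5.
PS = (85 − 85)·28.5 = 0.
Monopoly sets MR = MC: 142 − 4Q = 85 ⇒ Q = 14.25, P = 142 − 2·14.25 = 113.5.
PS = (113.5 − 85)·14.25 = 406.125.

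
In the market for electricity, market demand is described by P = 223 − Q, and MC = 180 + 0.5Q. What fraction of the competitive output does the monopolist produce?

A monopolist chooses Q where MR = MC. MR = 223 − 2Q; setting this equal to 180 + 0.5Q gives Q = 17.2 and P = 205.8.
Competitive equilibrium sets price equal to marginal cost: 223 − Q = 180 + 0.5Q, so Q = 86/3 and P = 583/3.
Ratio Q_m/Q_c = 17.2/(86/3) = 0.6.

Q_m/Q_c = 0.6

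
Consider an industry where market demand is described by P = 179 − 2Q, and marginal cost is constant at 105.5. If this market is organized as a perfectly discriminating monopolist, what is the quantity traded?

A perfectly discriminating monopolist sells every unit with P(Q) ≥ MC(Q), so output equals the competitive quantity Q = 36.75. Each buyer pays their reservation price, so CS = 0 and the firm captures all surplus.

Q = 36.75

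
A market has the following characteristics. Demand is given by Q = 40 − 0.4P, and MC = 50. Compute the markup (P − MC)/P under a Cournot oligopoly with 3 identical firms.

Lerner index = 0.2

Inverting demand: P = 100 − 2.5Q.
Cournot with 3 identical firms: the symmetric best-response condition is 100 − 10q = 50. Each firm produces q = 5, total output Q = 15, price P = 62.5.
Lerner index = (P − MC)/P = (62.5 − 50)/62.5 = 0.2.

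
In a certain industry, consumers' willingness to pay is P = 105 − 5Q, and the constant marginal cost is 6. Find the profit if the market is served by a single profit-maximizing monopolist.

Profit = 490.05

A monopolist chooses Q where MR = MC. MR = 105 − 10Q; setting this equal to 6 gives Q = 9.9 and P = 55.5.
Profit = (55.5 − 6)·9.9 = 490.05.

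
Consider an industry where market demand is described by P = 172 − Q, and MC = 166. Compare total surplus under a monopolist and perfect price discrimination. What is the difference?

Total surplus rises by 4.5

Monopoly sets MR = MC: 172 − 2Q = 166 ⇒ Q = 3, P = 172 − 3 = 169.
CS = ½·(172 − 169)·3 = 4.5; PS = (169 − 166)·3 = 9; TS = 13.5.
Under first-degree price discrimination the firm charges each unit its demand price and produces up to where P = MC, i.e. Q = 6. Consumer surplus is zero; producer surplus equals total surplus.
TS = 18 (equal to competitive TS).
Change in total surplus: 18 − 13.5 = 4.5.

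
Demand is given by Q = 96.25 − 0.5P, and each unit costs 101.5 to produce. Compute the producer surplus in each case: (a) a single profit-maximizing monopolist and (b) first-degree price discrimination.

Monopoly: PS = 1035.125; Perfect PD: PS = 2070.25

Inverting demand: P = 192.5 − 2Q.
The monopolist equates marginal revenue to marginal cost: 192.5 − 4Q = 101.5, so Q = 22.75. From demand, P = 147.
PS = (147 − 101.5)·22.75 = 1035.125.
A perfectly discriminating monopolist sells every unit with P(Q) ≥ MC(Q), so output equals the competitive quantity Q = 45.5. Each buyer pays their reservation price, so CS = 0 and the firm captures all surplus.
PS = ½·(192.5 − 101.5)·45.5 = 2070.25.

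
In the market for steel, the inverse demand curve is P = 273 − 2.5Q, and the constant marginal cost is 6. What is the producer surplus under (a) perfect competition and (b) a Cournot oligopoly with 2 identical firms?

Competitive firms price at marginal cost: P = 6, giving Q = 106.8.
PS = (6 − 6)·106.8 = 0.
With 2 symmetric Cournot firms, each firm's FOC gives 273 − 7.5q = 6, so q = 35.6, Q = 2·35.6 = 71.2, and P = 95.
PS = (95 − 6)·71.2 = 6336.8.

Competition: PS = 0; Cournot: PS = 6336.8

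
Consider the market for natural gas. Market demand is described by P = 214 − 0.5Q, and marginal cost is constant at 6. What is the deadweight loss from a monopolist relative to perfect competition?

DWL = 10816

Under competition P = MC = 6, so Q = (214 − 6)/0.5 = 416.
Monopoly sets MR = MC: 214 − Q = 6 ⇒ Q = 208, P = 214 − 0.5·208 = 110.
DWL is the triangle between Q = 208 and Q = 416: ½·(416 − 208)·(110 − 6) = 10816.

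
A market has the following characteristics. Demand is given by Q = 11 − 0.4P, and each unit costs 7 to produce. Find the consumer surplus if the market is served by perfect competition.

Inverting demand: P = 27.5 − 2.5Q.
Competitive firms price at marginal cost: P = 7, giving Q = 8.2.
CS = ½·(27.5 − 7)·8.2 = 84.05.

CS = 84.05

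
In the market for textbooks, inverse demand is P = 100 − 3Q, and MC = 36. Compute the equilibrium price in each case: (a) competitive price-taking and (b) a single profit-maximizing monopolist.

Perfect competition: P = MC = 36, so 100 − 3Q = 36 and Q = 64/3.
Monopoly sets MR = MC: 100 − 6Q = 36 ⇒ Q = 32/3, P = 100 − 3·32/3 = 68.

Competition: P = 36; Monopoly: P = 68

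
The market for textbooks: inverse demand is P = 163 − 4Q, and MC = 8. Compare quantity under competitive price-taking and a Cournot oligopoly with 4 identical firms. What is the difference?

Q falls by 7.75

Under competition P = MC = 8, so Q = (163 − 8)/4 = 38.75.
Cournot with 4 identical firms: the symmetric best-response condition is 163 − 20q = 8. Each firm produces q = 7.75, total output Q = 31, price P = 39.
Change in quantity: 31 − 38.75 = −7.75.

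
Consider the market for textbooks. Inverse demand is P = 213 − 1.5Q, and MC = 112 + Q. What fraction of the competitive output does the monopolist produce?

Q_m/Q_c = 0.625

Monopoly sets MR = MC: 213 − 3Q = 112 + Q ⇒ Q = 25.25, P = 213 − 1.5·25.25 = 175.125.
Competitive equilibrium sets price equal to marginal cost: 213 − 1.5Q = 112 + Q, so Q = 40.4 and P = 152.4.
Ratio Q_m/Q_c = 25.25/40.4 = 0.625.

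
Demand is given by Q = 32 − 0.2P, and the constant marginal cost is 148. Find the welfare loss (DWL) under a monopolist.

Inverting demand: P = 160 − 5Q.
Competitive firms price at marginal cost: P = 148, giving Q = 2.4.
Monopoly sets MR = MC: 160 − 10Q = 148 ⇒ Q = 1.2, P = 160 − 5·1.2 = 154.
DWL is the triangle between Q = 1.2 and Q = 2.4: ½·(2.4 − 1.2)·(154 − 148) = 3.6.

DWL = 3.6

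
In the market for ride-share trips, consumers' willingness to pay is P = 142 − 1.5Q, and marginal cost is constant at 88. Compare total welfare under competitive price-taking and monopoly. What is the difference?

Under competition P = MC = 88, so Q = (142 − 88)/1.5 = 36.
CS = ½·(142 − 88)·36 = 972; PS = (88 − 88)·36 = 0; TS = 972.
A monopolist chooses Q where MR = MC. MR = 142 − 3Q; setting this equal to 88 gives Q = 18 and P = 115.
CS = ½·(142 − 115)·18 = 243; PS = (115 − 88)·18 = 486; TS = 729.
Change in total welfare: 729 − 972 = −243.

TS falls by 243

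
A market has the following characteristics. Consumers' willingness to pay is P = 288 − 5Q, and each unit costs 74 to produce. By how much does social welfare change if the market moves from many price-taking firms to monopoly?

Under competition P = MC = 74, so Q = (288 − 74)/5 = 42.8.
CS = ½·(288 − 74)·42.8 = 4579.6; PS = (74 − 74)·42.8 = 0; TS = 4579.6.
The monopolist equates marginal revenue to marginal cost: 288 − 10Q = 74, so Q = 21.4. From demand, P = 181.
CS = ½·(288 − 181)·21.4 = 1144.9; PS = (181 − 74)·21.4 = 2289.8; TS = 3434.7.
Change in social welfare: 3434.7 − 4579.6 = −1144.9.

Social welfare falls by 1144.9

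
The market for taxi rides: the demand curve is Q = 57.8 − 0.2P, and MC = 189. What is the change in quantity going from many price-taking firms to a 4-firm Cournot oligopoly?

Quantity falls by 4

Inverting demand: P = 289 − 5Q.
Perfect competition: P = MC = 189, so 289 − 5Q = 189 and Q = 20.
With 4 symmetric Cournot firms, each firm's FOC gives 289 − 25q = 189, so q = 4, Q = 4·4 = 16, and P = 209.
Change in quantity: 16 − 20 = −4.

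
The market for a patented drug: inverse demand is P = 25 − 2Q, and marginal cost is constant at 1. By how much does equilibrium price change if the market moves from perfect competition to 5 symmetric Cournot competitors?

Competitive firms price at marginal cost: P = 1, giving Q = 12.
In a 5-firm Cournot equilibrium, symmetry and the first-order condition give q = (25 − 1)/(12) = 2. So Q = 10 and P = 5.
Change in equilibrium price: 5 − 1 = 4.

Equilibrium price rises by 4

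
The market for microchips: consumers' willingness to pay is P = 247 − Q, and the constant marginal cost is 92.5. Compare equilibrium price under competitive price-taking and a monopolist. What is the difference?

Under competition P = MC = 92.5, so Q = (247 − 92.5)/1 = 154.5.
Monopoly sets MR = MC: 247 − 2Q = 92.5 ⇒ Q = 77.25, P = 247 − 77.25 = 169.75.
Change in equilibrium price: 169.75 − 92.5 = 77.25.

Equilibrium price rises by 77.25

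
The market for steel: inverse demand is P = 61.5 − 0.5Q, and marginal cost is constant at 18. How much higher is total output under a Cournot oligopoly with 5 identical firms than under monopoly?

Q rises by 29

The monopolist equates marginal revenue to marginal cost: 61.5 − Q = 18, so Q = 43.5. From demand, P = 39.75.
In a 5-firm Cournot equilibrium, symmetry and the first-order condition give q = (61.5 − 18)/(3) = 14.5. So Q = 72.5 and P = 25.25.
Change in total output: 72.5 − 43.5 = 29.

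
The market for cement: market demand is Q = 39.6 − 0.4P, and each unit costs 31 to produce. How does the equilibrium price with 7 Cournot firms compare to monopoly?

Inverting demand: P = 99 − 2.5Q.
In a 7-firm Cournot equilibrium, symmetry and the first-order condition give q = (99 − 31)/(20) = 3.4. So Q = 23.8 and P = 39.5.
A monopolist chooses Q where MR = MC. MR = 99 − 5Q; setting this equal to 31 gives Q = 13.6 and P = 65.

Cournot: P = 39.5; Monopoly: P = 65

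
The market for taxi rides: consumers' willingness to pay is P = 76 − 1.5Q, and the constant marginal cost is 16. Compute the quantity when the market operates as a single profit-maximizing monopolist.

Q = 20

The monopolist equates marginal revenue to marginal cost: 76 − 3Q = 16, so Q = 20. From demand, P = 46.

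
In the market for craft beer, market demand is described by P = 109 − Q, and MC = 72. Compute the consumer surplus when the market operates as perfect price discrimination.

CS = 0

With perfect price discrimination, output is the efficient level Q = 37 (where demand meets MC), but every buyer pays their willingness to pay: CS = 0 and PS = total surplus.
CS = 0.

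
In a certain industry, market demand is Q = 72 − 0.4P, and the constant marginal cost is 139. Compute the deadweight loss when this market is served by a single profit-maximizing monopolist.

Inverting demand: P = 180 − 2.5Q.
Competitive firms price at marginal cost: P = 139, giving Q = 16.4.
A monopolist chooses Q where MR = MC. MR = 180 − 5Q; setting this equal to 139 gives Q = 8.2 and P = 159.5.
DWL is the triangle between Q = 8.2 and Q = 16.4: ½·(16.4 − 8.2)·(159.5 − 139) = 84.05.

DWL = 84.05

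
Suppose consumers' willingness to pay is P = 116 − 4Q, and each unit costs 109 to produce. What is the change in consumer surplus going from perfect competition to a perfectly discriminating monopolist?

Under competition P = MC = 109, so Q = (116 − 109)/4 = 1.75.
CS = ½·(116 − 109)·1.75 = 6.125.
With perfect price discrimination, output is the efficient level Q = 1.75 (where demand meets MC), but every buyer pays their willingness to pay: CS = 0 and PS = total surplus.
CS = 0.
Change in consumer surplus: 0 − 6.125 = −6.125.

CS falls by 6.125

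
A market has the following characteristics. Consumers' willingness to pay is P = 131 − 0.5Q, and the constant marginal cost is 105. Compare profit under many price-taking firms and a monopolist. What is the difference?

π rises by 338

Competitive firms price at marginal cost: P = 105, giving Q = 52.
Profit = (105 − 105)·52 = 0.
Monopoly sets MR = MC: 131 − Q = 105 ⇒ Q = 26, P = 131 − 0.5·26 = 118.
Profit = (118 − 105)·26 = 338.
Change in profit: 338 − 0 = 338.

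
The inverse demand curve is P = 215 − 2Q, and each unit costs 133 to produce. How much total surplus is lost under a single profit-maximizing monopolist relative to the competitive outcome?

Under competition P = MC = 133, so Q = (215 − 133)/2 = 41.
The monopolist equates marginal revenue to marginal cost: 215 − 4Q = 133, so Q = 20.5. From demand, P = 174.
DWL is the triangle between Q = 20.5 and Q = 41: ½·(41 − 20.5)·(174 − 133) = 420.25.

DWL = 420.25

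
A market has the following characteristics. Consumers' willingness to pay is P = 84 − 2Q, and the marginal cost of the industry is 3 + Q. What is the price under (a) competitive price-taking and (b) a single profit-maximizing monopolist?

Competition: P = 30; Monopoly: P = 51.6

Competitive equilibrium sets price equal to marginal cost: 84 − 2Q = 3 + Q, so Q = 27 and P = 30.
A monopolist chooses Q where MR = MC. MR = 84 − 4Q; setting this equal to 3 + Q gives Q = 16.2 and P = 51.6.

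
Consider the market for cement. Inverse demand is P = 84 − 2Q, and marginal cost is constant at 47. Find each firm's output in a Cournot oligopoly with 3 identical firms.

Cournot with 3 identical firms: the symmetric best-response condition is 84 − 8q = 47. Each firm produces q = 4.625, total output Q = 13.875, price P = 56.25.

q_i = 4.625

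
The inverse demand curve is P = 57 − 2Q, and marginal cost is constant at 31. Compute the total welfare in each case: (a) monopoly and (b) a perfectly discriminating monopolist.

The monopolist equates marginal revenue to marginal cost: 57 − 4Q = 31, so Q = 6.5. From demand, P = 44.
CS = ½·(57 − 44)·6.5 = 42.25; PS = (44 − 31)·6.5 = 84.5; TS = 126.75.
Under first-degree price discrimination the firm charges each unit its demand price and produces up to where P = MC, i.e. Q = 13. Consumer surplus is zero; producer surplus equals total surplus.
TS = 169 (equal to competitive TS).

Monopoly: TS = 126.75; Perfect PD: TS = 169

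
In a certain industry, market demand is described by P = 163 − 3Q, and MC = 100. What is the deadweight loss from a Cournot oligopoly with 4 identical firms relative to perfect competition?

Perfect competition: P = MC = 100, so 163 − 3Q = 100 and Q = 21.
With 4 symmetric Cournot firms, each firm's FOC gives 163 − 15q = 100, so q = 4.2, Q = 4·4.2 = 16.8, and P = 112.6.
DWL is the triangle between Q = 16.8 and Q = 21: ½·(21 − 16.8)·(112.6 − 100) = 26.46.

DWL = 26.46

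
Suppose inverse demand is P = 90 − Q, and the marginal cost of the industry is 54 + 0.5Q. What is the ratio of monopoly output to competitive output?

A monopolist chooses Q where MR = MC. MR = 90 − 2Q; setting this equal to 54 + 0.5Q gives Q = 14.4 and P = 75.6.
Competitive equilibrium sets price equal to marginal cost: 90 − Q = 54 + 0.5Q, so Q = 24 and P = 66.
Ratio Q_m/Q_c = 14.4/24 = 0.6.

Q_m/Q_c = 0.6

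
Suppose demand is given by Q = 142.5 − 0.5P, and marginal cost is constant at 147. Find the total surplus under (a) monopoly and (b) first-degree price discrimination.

Monopoly: TS = 3570.75; Perfect PD: TS = 4761

Inverting demand: P = 285 − 2Q.
The monopolist equates marginal revenue to marginal cost: 285 − 4Q = 147, so Q = 34.5. From demand, P = 216.
CS = ½·(285 − 216)·34.5 = 1190.25; PS = (216 − 147)·34.5 = 2380.5; TS = 3570.75.
With perfect price discrimination, output is the efficient level Q = 69 (where demand meets MC), but every buyer pays their willingness to pay: CS = 0 and PS = total surplus.
TS = 4761 (equal to competitive TS).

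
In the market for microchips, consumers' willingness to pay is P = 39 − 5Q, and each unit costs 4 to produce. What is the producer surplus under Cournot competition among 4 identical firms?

Cournot with 4 identical firms: the symmetric best-response condition is 39 − 25q = 4. Each firm produces q = 1.4, total output Q = 5.6, price P = 11.
PS = (11 − 4)·5.6 = 39.2.

PS = 39.2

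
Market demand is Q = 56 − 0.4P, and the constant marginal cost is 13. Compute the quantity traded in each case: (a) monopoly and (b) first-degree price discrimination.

Monopoly: Q = 25.4; Perfect PD: Q = 50.8

Inverting demand: P = 140 − 2.5Q.
Monopoly sets MR = MC: 140 − 5Q = 13 ⇒ Q = 25.4, P = 140 − 2.5·25.4 = 76.5.
A perfectly discriminating monopolist sells every unit with P(Q) ≥ MC(Q), so output equals the competitive quantity Q = 50.8. Each buyer pays their reservation price, so CS = 0 and the firm captures all surplus.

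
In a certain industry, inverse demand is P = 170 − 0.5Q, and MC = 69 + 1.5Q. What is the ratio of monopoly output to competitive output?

Q_m/Q_c = 0.8

The monopolist equates marginal revenue to marginal cost: 170 − Q = 69 + 1.5Q, so Q = 40.4. From demand, P = 149.8.
Under competition P = MC: 170 − 0.5Q = 69 + 1.5Q ⇒ Q = 50.5, P = 144.75.
Ratio Q_m/Q_c = 40.4/50.5 = 0.8.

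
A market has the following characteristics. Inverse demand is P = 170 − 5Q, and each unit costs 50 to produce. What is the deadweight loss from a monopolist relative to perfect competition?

Perfect competition: P = MC = 50, so 170 − 5Q = 50 and Q = 24.
A monopolist chooses Q where MR = MC. MR = 170 − 10Q; setting this equal to 50 gives Q = 12 and P = 110.
DWL is the triangle between Q = 12 and Q = 24: ½·(24 − 12)·(110 − 50) = 360.

DWL = 360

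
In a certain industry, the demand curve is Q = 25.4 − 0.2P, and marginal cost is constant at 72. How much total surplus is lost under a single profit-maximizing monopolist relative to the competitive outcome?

Inverting demand: P = 127 − 5Q.
Perfect competition: P = MC = 72, so 127 − 5Q = 72 and Q = 11.
The monopolist equates marginal revenue to marginal cost: 127 − 10Q = 72, so Q = 5.5. From demand, P = 99.5.
DWL is the triangle between Q = 5.5 and Q = 11: ½·(11 − 5.5)·(99.5 − 72) = 75.625.

DWL = 75.625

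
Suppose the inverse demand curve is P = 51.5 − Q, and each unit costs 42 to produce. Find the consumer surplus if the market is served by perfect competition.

CS = 45.125

Perfect competition: P = MC = 42, so 51.5 − Q = 42 and Q = 9.5.
CS = ½·(51.5 − 42)·9.5 = 45.125.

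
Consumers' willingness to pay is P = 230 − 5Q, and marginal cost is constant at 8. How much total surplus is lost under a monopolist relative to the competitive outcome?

DWL = 1232.1

Competitive firms price at marginal cost: P = 8, giving Q = 44.4.
Monopoly sets MR = MC: 230 − 10Q = 8 ⇒ Q = 22.2, P = 230 − 5·22.2 = 119.
DWL is the triangle between Q = 22.2 and Q = 44.4: ½·(44.4 − 22.2)·(119 − 8) = 1232.1.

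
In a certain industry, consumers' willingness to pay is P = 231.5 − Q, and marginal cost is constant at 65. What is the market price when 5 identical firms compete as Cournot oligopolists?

Cournot with 5 identical firms: the symmetric best-response condition is 231.5 − 6q = 65. Each firm produces q = 27.75, total output Q = 138.75, price P = 92.75.

P = 92.75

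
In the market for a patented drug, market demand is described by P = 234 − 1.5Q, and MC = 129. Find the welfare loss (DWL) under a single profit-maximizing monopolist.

Perfect competition: P = MC = 129, so 234 − 1.5Q = 129 and Q = 70.
Monopoly sets MR = MC: 234 − 3Q = 129 ⇒ Q = 35, P = 234 − 1.5·35 = 181.5.
DWL is the triangle between Q = 35 and Q = 70: ½·(70 − 35)·(181.5 − 129) = 918.75.

DWL = 918.75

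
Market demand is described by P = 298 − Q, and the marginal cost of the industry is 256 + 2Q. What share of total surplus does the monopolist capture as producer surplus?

A monopolist chooses Q where MR = MC. MR = 298 − 2Q; setting this equal to 256 + 2Q gives Q = 10.5 and P = 287.5.
CS = ½·(298 − 287.5)·10.5 = 55.125.
PS = P·Q − VC(Q) = 287.5·10.5 − (256·10.5 + ½·2·10.5²) = 220.5.
Share captured = PS/TS = 220.5/275.625 = 0.8.

PS/TS = 0.8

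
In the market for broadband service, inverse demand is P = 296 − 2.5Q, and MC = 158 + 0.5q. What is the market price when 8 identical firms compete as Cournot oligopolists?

Cournot with 8 identical firms: the symmetric best-response condition is 296 − 22.5q = 158 + 0.5q. Each firm produces q = 6, total output Q = 48, price P = 176.

P = 176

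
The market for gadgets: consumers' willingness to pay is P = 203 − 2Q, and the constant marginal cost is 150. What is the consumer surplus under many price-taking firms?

Competitive firms price at marginal cost: P = 150, giving Q = 26.5.
CS = ½·(203 − 150)·26.5 = 702.25.

CS = 702.25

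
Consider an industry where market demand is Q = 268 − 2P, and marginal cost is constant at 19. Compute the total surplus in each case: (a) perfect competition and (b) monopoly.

Inverting demand: P = 134 − 0.5Q.
Competitive firms price at marginal cost: P = 19, giving Q = 230.
CS = ½·(134 − 19)·230 = 13225; PS = (19 − 19)·230 = 0; TS = 13225.
The monopolist equates marginal revenue to marginal cost: 134 − Q = 19, so Q = 115. From demand, P = 76.5.
CS = ½·(134 − 76.5)·115 = 3306.25; PS = (76.5 − 19)·115 = 6612.5; TS = 9918.75.

Competition: TS = 13225; Monopoly: TS = 9918.75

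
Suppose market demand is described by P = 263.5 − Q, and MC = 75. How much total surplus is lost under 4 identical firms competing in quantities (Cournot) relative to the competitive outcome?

DWL = 710.645

Competitive firms price at marginal cost: P = 75, giving Q = 188.5.
Cournot with 4 identical firms: the symmetric best-response condition is 263.5 − 5q = 75. Each firm produces q = 37.7, total output Q = 150.8, price P = 112.7.
DWL is the triangle between Q = 150.8 and Q = 188.5: ½·(188.5 − 150.8)·(112.7 − 75) = 710.645.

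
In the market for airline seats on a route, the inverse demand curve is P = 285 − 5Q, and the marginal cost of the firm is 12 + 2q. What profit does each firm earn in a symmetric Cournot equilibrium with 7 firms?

In a 7-firm Cournot equilibrium, symmetry and the first-order condition give q = (285 − 12)/(42) = 6.5. So Q = 45.5 and P = 57.5.
Each firm's profit = 57.5·6.5 − (12·6.5 + ½·2·6.5²) = 253.5.

π_i = 253.5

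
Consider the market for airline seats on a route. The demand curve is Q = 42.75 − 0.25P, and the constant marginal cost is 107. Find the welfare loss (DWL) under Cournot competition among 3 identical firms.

DWL = 32

Inverting demand: P = 171 − 4Q.
Perfect competition: P = MC = 107, so 171 − 4Q = 107 and Q = 16.
With 3 symmetric Cournot firms, each firm's FOC gives 171 − 16q = 107, so q = 4, Q = 3·4 = 12, and P = 123.
DWL is the triangle between Q = 12 and Q = 16: ½·(16 − 12)·(123 − 107) = 32.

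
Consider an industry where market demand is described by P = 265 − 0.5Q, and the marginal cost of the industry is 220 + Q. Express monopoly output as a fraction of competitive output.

The monopolist equates marginal revenue to marginal cost: 265 − Q = 220 + Q, so Q = 22.5. From demand, P = 253.75.
Competitive equilibrium sets price equal to marginal cost: 265 − 0.5Q = 220 + Q, so Q = 30 and P = 250.
Ratio Q_m/Q_c = 22.5/30 = 0.75.

Q_m/Q_c = 0.75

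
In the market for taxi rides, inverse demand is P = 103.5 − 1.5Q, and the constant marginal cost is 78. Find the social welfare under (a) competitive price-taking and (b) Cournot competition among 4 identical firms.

Competition: TS = 216.75; Cournot: TS = 208.08

Under competition P = MC = 78, so Q = (103.5 − 78)/1.5 = 17.
CS = ½·(103.5 − 78)·17 = 216.75; PS = (78 − 78)·17 = 0; TS = 216.75.
In a 4-firm Cournot equilibrium, symmetry and the first-order condition give q = (103.5 − 78)/(7.5) = 3.4. So Q = 13.6 and P = 83.1.
CS = ½·(103.5 − 83.1)·13.6 = 138.72; PS = (83.1 − 78)·13.6 = 69.36; TS = 208.08.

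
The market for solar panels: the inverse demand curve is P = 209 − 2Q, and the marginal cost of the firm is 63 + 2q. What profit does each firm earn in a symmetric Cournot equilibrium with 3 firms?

With 3 symmetric Cournot firms, each firm's FOC gives 209 − 8q = 63 + 2q, so q = 14.6, Q = 3·14.6 = 43.8, and P = 121.4.
Each firm's profit = 121.4·14.6 − (63·14.6 + ½·2·14.6²) = 639.48.

π_i = 639.48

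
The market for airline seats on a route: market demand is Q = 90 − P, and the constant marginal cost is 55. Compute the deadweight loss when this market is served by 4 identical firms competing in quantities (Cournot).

DWL = 24.5

Inverting demand: P = 90 − Q.
Perfect competition: P = MC = 55, so 90 − Q = 55 and Q = 35.
In a 4-firm Cournot equilibrium, symmetry and the first-order condition give q = (90 − 55)/(5) = 7. So Q = 28 and P = 62.
DWL is the triangle between Q = 28 and Q = 35: ½·(35 − 28)·(62 − 55) = 24.5.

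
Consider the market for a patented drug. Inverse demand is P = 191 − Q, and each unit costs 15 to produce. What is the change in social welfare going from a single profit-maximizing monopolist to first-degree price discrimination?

Monopoly sets MR = MC: 191 − 2Q = 15 ⇒ Q = 88, P = 191 − 88 = 103.
CS = ½·(191 − 103)·88 = 3872; PS = (103 − 15)·88 = 7744; TS = 11616.
Under first-degree price discrimination the firm charges each unit its demand price and produces up to where P = MC, i.e. Q = 176. Consumer surplus is zero; producer surplus equals total surplus.
TS = 15488 (equal to competitive TS).
Change in social welfare: 15488 − 11616 = 3872.

TS rises by 3872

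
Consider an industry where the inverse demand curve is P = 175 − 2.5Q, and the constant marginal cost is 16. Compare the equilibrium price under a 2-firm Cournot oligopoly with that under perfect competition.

Cournot: P = 69; Competition: P = 16

Cournot with 2 identical firms: the symmetric best-response condition is 175 − 7.5q = 16. Each firm produces q = 21.2, total output Q = 42.4, price P = 69.
Under competition P = MC = 16, so Q = (175 − 16)/2.5 = 63.6.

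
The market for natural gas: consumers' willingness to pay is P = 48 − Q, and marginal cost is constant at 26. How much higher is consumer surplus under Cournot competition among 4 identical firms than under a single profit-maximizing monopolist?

Consumer surplus rises by 94.38

The monopolist equates marginal revenue to marginal cost: 48 − 2Q = 26, so Q = 11. From demand, P = 37.
CS = ½·(48 − 37)·11 = 60.5.
Cournot with 4 identical firms: the symmetric best-response condition is 48 − 5q = 26. Each firm produces q = 4.4, total output Q = 17.6, price P = 30.4.
CS = ½·(48 − 30.4)·17.6 = 154.88.
Change in consumer surplus: 154.88 − 60.5 = 94.38.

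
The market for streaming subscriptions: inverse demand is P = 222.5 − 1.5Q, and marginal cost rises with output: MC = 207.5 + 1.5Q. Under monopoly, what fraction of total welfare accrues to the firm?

PS/TS = 0.75

Monopoly sets MR = MC: 222.5 − 3Q = 207.5 + 1.5Q ⇒ Q = 10/3, P = 222.5 − 1.5·10/3 = 217.5.
CS = ½·(222.5 − 217.5)·10/3 = 25/3.
PS = P·Q − VC(Q) = 217.5·10/3 − (207.5·10/3 + ½·1.5·(10/3)²) = 25.
Share captured = PS/TS = 25/(100/3) = 0.75.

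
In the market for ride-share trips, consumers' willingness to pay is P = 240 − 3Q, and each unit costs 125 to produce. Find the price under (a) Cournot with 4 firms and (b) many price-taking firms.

With 4 symmetric Cournot firms, each firm's FOC gives 240 − 15q = 125, so q = 23/3, Q = 4·23/3 = 92/3, and P = 148.
Competitive firms price at marginal cost: P = 125, giving Q = 115/3.

Cournot: P = 148; Competition: P = 125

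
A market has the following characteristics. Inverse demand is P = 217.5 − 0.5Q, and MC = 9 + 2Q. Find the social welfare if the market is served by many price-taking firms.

TS = 8694.45

Under competition P = MC: 217.5 − 0.5Q = 9 + 2Q ⇒ Q = 83.4, P = 175.8.
CS = ½·(217.5 − 175.8)·83.4 = 1738.89; PS = (175.8·83.4 − 9·83.4 − ½·2·83.4²) = 6955.56; TS = 8694.45.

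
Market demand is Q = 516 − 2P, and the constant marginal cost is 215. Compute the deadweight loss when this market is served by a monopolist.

Inverting demand: P = 258 − 0.5Q.
Perfect competition: P = MC = 215, so 258 − 0.5Q = 215 and Q = 86.
A monopolist chooses Q where MR = MC. MR = 258 − Q; setting this equal to 215 gives Q = 43 and P = 236.5.
DWL is the triangle between Q = 43 and Q = 86: ½·(86 − 43)·(236.5 − 215) = 462.25.

DWL = 462.25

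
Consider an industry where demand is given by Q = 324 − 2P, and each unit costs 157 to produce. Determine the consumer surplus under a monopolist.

Inverting demand: P = 162 − 0.5Q.
Monopoly sets MR = MC: 162 − Q = 157 ⇒ Q = 5, P = 162 − 0.5·5 = 159.5.
CS = ½·(162 − 159.5)·5 = 6.25.

CS = 6.25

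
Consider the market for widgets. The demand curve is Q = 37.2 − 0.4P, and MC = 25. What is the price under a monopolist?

P = 59

Inverting demand: P = 93 − 2.5Q.
The monopolist equates marginal revenue to marginal cost: 93 − 5Q = 25, so Q = 13.6. From demand, P = 59.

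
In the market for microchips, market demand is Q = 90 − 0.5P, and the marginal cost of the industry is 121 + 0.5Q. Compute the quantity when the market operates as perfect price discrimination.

Inverting demand: P = 180 − 2Q.
A perfectly discriminating monopolist sells every unit with P(Q) ≥ MC(Q), so output equals the competitive quantity Q = 23.6. Each buyer pays their reservation price, so CS = 0 and the firm captures all surplus.

Q = 23.6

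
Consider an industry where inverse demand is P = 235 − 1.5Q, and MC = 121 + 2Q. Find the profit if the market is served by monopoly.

Profit = 1299.6

A monopolist chooses Q where MR = MC. MR = 235 − 3Q; setting this equal to 121 + 2Q gives Q = 22.8 and P = 200.8.
Profit = 200.8·22.8 − (121·22.8 + ½·2·22.8²) = 1299.6.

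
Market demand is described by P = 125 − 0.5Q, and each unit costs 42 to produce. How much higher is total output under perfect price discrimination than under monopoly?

Total output rises by 83

Monopoly sets MR = MC: 125 − Q = 42 ⇒ Q = 83, P = 125 − 0.5·83 = 83.5.
Under first-degree price discrimination the firm charges each unit its demand price and produces up to where P = MC, i.e. Q = 166. Consumer surplus is zero; producer surplus equals total surplus.
Change in total output: 166 − 83 = 83.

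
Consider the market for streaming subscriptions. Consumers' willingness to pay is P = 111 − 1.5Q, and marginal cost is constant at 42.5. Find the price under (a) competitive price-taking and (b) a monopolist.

Competition: P = 42.5; Monopoly: P = 76.75

Competitive firms price at marginal cost: P = 42.5, giving Q = 137/3.
The monopolist equates marginal revenue to marginal cost: 111 − 3Q = 42.5, so Q = 137/6. From demand, P = 76.75.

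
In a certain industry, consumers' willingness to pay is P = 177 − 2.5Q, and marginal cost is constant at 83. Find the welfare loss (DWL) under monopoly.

Under competition P = MC = 83, so Q = (177 − 83)/2.5 = 37.6.
Monopoly sets MR = MC: 177 − 5Q = 83 ⇒ Q = 18.8, P = 177 − 2.5·18.8 = 130.
DWL is the triangle between Q = 18.8 and Q = 37.6: ½·(37.6 − 18.8)·(130 − 83) = 441.8.

DWL = 441.8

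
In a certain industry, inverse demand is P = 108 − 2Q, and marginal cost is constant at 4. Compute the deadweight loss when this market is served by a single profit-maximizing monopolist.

DWL = 676

Under competition P = MC = 4, so Q = (108 − 4)/2 = 52.
A monopolist chooses Q where MR = MC. MR = 108 − 4Q; setting this equal to 4 gives Q = 26 and P = 56.
DWL is the triangle between Q = 26 and Q = 52: ½·(52 − 26)·(56 − 4) = 676.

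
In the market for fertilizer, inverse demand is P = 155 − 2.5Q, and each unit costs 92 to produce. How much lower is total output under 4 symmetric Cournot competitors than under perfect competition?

Q falls by 5.04

Competitive firms price at marginal cost: P = 92, giving Q = 25.2.
In a 4-firm Cournot equilibrium, symmetry and the first-order condition give q = (155 − 92)/(12.5) = 5.04. So Q = 20.16 and P = 104.6.
Change in total output: 20.16 − 25.2 = −5.04.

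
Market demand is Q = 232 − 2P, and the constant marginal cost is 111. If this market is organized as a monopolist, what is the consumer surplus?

Inverting demand: P = 116 − 0.5Q.
A monopolist chooses Q where MR = MC. MR = 116 − Q; setting this equal to 111 gives Q = 5 and P = 113.5.
CS = ½·(116 − 113.5)·5 = 6.25.

CS = 6.25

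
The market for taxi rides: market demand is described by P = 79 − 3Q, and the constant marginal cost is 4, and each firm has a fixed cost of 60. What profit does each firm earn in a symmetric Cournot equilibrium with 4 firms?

π_i = 15

Cournot with 4 identical firms: the symmetric best-response condition is 79 − 15q = 4. Each firm produces q = 5, total output Q = 20, price P = 19.
Each firm's profit = (19 − 4)·5 − 60 = 15.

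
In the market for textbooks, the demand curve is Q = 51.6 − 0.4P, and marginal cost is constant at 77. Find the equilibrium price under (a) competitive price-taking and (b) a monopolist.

Inverting demand: P = 129 − 2.5Q.
Under competition P = MC = 77, so Q = (129 − 77)/2.5 = 20.8.
A monopolist chooses Q where MR = MC. MR = 129 − 5Q; setting this equal to 77 gives Q = 10.4 and P = 103.

Competition: P = 77; Monopoly: P = 103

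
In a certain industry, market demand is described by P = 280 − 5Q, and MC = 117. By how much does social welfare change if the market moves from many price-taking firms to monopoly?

Under competition P = MC = 117, so Q = (280 − 117)/5 = 32.6.
CS = ½·(280 − 117)·32.6 = 2656.9; PS = (117 − 117)·32.6 = 0; TS = 2656.9.
The monopolist equates marginal revenue to marginal cost: 280 − 10Q = 117, so Q = 16.3. From demand, P = 198.5.
CS = ½·(280 − 198.5)·16.3 = 664.225; PS = (198.5 − 117)·16.3 = 1328.45; TS = 1992.675.
Change in social welfare: 1992.675 − 2656.9 = −664.225.

TS falls by 664.225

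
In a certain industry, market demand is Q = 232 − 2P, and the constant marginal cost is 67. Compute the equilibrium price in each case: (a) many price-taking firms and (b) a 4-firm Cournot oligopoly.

Competition: P = 67; Cournot: P = 76.8

Inverting demand: P = 116 − 0.5Q.
Perfect competition: P = MC = 67, so 116 − 0.5Q = 67 and Q = 98.
With 4 symmetric Cournot firms, each firm's FOC gives 116 − 2.5q = 67, so q = 19.6, Q = 4·19.6 = 78.4, and P = 76.8.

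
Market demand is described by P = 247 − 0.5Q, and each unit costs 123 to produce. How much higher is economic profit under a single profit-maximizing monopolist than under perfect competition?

π rises by 7688

Under competition P = MC = 123, so Q = (247 − 123)/0.5 = 248.
Profit = (123 − 123)·248 = 0.
The monopolist equates marginal revenue to marginal cost: 247 − Q = 123, so Q = 124. From demand, P = 185.
Profit = (185 − 123)·124 = 7688.
Change in economic profit: 7688 − 0 = 7688.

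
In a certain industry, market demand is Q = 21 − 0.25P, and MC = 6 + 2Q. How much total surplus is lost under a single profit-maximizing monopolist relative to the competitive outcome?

DWL = 81.12

Inverting demand: P = 84 − 4Q.
Competitive equilibrium sets price equal to marginal cost: 84 − 4Q = 6 + 2Q, so Q = 13 and P = 32.
Monopoly sets MR = MC: 84 − 8Q = 6 + 2Q ⇒ Q = 7.8, P = 84 − 4·7.8 = 52.8.
CS = ½·(84 − 32)·13 = 338; PS = (32·13 − 6·13 − ½·2·13²) = 169; TS = 507.
CS = ½·(84 − 52.8)·7.8 = 121.68; PS = (52.8·7.8 − 6·7.8 − ½·2·7.8²) = 304.2; TS = 425.88.
DWL = 507 − 425.88 = 81.12.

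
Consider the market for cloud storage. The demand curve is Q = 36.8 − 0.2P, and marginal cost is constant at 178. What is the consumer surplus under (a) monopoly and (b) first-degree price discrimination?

Inverting demand: P = 184 − 5Q.
A monopolist chooses Q where MR = MC. MR = 184 − 10Q; setting this equal to 178 gives Q = 0.6 and P = 181.
CS = ½·(184 − 181)·0.6 = 0.9.
With perfect price discrimination, output is the efficient level Q = 1.2 (where demand meets MC), but every buyer pays their willingness to pay: CS = 0 and PS = total surplus.
CS = 0.

Monopoly: CS = 0.9; Perfect PD: CS = 0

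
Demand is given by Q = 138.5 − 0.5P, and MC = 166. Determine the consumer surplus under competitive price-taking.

Inverting demand: P = 277 − 2Q.
Under competition P = MC = 166, so Q = (277 − 166)/2 = 55.5.
CS = ½·(277 − 166)·55.5 = 3080.25.

CS = 3080.25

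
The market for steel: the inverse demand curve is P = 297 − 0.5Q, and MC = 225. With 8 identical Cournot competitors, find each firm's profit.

Cournot with 8 identical firms: the symmetric best-response condition is 297 − 4.5q = 225. Each firm produces q = 16, total output Q = 128, price P = 233.
Each firm's profit = (233 − 225)·16 = 128.

π_i = 128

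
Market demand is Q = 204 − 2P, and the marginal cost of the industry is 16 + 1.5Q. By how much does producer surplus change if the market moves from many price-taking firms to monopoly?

Producer surplus rises by 92.45

Inverting demand: P = 102 − 0.5Q.
Under competition P = MC: 102 − 0.5Q = 16 + 1.5Q ⇒ Q = 43, P = 80.5.
PS = P·Q − VC(Q) = 80.5·43 − (16·43 + ½·1.5·43²) = 1386.75.
The monopolist equates marginal revenue to marginal cost: 102 − Q = 16 + 1.5Q, so Q = 34.4. From demand, P = 84.8.
PS = P·Q − VC(Q) = 84.8·34.4 − (16·34.4 + ½·1.5·34.4²) = 1479.2.
Change in producer surplus: 1479.2 − 1386.75 = 92.45.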